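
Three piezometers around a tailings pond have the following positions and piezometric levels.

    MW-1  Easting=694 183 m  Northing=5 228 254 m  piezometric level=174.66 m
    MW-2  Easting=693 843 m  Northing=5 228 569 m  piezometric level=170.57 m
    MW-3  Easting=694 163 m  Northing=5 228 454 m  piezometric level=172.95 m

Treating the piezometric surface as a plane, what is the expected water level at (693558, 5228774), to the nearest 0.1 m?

167.6 m

Taking MW-1 as reference: MW-2−MW-1 = (-340, 315, -4.09); MW-3−MW-1 = (-20, 200, -1.71).
Solve a·Δx + b·Δy = Δh: det = (-340)·200 − (-20)·315 = -61700.
∂h/∂x = [(-4.09)·200 − (-1.71)·315] / -61700 = +0.004528
∂h/∂y = [(-340)·(-1.71) − (-20)·(-4.09)] / -61700 = -0.008097
h(693558, 5228774) = 174.66 + (+0.004528)·(-625) + (-0.008097)·(520) = 174.66 -2.830 -4.211 = 167.620 m.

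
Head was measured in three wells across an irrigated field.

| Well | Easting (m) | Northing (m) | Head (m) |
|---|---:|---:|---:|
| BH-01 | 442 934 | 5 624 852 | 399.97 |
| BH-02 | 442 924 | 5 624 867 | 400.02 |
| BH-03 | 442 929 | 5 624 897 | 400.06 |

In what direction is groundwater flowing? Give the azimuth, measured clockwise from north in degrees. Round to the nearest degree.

126°

With h = a·x + b·y + c and BH-01 as origin, the differences give:
  (-10)·a + 15·b = +0.05
  (-5)·a + 45·b = +0.09
Eliminate b (×45 and ×15, subtract): -375·a = 0.900 → a = ∂h/∂x = -0.002400
Back-substitute: b = ∂h/∂y = +0.001733.
Flow direction (−∇h) has components (+0.002400 E, -0.001733 N).
Azimuth = atan2(E, N) = atan2(+0.002400, -0.001733) = 125.8° ≈ 126°.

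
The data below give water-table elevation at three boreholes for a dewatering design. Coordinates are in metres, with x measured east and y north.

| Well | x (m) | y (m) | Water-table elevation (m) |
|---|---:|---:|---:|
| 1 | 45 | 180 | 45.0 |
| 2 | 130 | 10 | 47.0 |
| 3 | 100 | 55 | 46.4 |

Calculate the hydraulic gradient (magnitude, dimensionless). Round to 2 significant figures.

0.012

With h = a·x + b·y + c and 1 as origin, the differences give:
  85·a + (-170)·b = +2.0
  55·a + (-125)·b = +1.4
Eliminate b (×(-125) and ×(-170), subtract): -1275·a = -12.00 → a = ∂h/∂x = +0.009412
Back-substitute: b = ∂h/∂y = -0.007059.
|∇h| = √(0.009412² + -0.007059²) = 0.01177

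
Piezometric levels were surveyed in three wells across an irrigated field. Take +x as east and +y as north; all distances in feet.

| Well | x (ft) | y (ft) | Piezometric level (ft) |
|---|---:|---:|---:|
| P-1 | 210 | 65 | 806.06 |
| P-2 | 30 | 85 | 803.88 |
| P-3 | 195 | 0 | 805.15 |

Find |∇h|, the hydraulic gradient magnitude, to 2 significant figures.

Differences from P-1: to P-2 (Δx, Δy, Δh) = (-180, 20, -2.18); to P-3 = (-15, -65, -0.91).
Determinant of the coordinate differences = (-180)·(-65) − (-15)·20 = 12000.
∂h/∂x = [(-2.18)·(-65) − (-0.91)·20] / 12000 = +0.01332
∂h/∂y = [(-180)·(-0.91) − (-15)·(-2.18)] / 12000 = +0.01092
|∇h| = √(0.01332² + 0.01092²) = 0.01722

0.017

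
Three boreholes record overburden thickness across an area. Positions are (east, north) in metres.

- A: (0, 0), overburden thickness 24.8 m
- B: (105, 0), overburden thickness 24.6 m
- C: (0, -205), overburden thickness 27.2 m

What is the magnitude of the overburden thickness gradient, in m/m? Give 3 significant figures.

0.0119 m/m

∂d/∂x = (24.6 − 24.8) / (105 − 0) = -0.001905
∂d/∂y = (27.2 − 24.8) / (-205 − 0) = -0.01171
|∇f| = √(-0.001905² + -0.01171²) = 0.01186 m/m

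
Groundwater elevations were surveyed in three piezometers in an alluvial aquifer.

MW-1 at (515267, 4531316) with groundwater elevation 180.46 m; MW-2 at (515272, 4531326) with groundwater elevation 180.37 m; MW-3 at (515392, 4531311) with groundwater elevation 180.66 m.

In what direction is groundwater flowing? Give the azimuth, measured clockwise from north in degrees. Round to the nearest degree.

With h = a·x + b·y + c and MW-1 as origin, the differences give:
  5·a + 10·b = -0.09
  125·a + (-5)·b = +0.20
Eliminate b (×(-5) and ×10, subtract): -1275·a = -1.550 → a = ∂h/∂x = +0.001216
Back-substitute: b = ∂h/∂y = -0.009608.
Flow direction (−∇h) has components (-0.001216 E, +0.009608 N).
Azimuth = atan2(E, N) = atan2(-0.001216, +0.009608) = 352.8° ≈ 353°.

353°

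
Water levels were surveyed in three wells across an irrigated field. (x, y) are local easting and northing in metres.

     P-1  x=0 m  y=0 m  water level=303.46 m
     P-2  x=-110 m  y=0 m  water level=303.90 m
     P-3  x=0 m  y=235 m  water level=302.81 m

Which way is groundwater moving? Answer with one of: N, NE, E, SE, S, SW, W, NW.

NE

∂h/∂x = (303.90 − 303.46) / (-110 − 0) = -0.004000
∂h/∂y = (302.81 − 303.46) / (235 − 0) = -0.002766
Flow = −∇h = (+0.004000 east, +0.002766 north), which points northeast.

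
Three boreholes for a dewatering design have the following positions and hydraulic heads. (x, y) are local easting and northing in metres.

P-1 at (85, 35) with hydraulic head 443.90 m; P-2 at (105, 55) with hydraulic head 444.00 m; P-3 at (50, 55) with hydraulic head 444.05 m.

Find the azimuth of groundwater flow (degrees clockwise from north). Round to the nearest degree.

171°

Differences from P-1: to P-2 (Δx, Δy, Δh) = (20, 20, +0.10); to P-3 = (-35, 20, +0.15).
Solve a·Δx + b·Δy = Δh: det = 20·20 − (-35)·20 = 1100.
∂h/∂x = [(+0.10)·20 − (+0.15)·20] / 1100 = -0.0009091
∂h/∂y = [20·(+0.15) − (-35)·(+0.10)] / 1100 = +0.005909
Flow direction (−∇h) has components (+0.0009091 E, -0.005909 N).
Azimuth = atan2(E, N) = atan2(+0.0009091, -0.005909) = 171.3° ≈ 171°.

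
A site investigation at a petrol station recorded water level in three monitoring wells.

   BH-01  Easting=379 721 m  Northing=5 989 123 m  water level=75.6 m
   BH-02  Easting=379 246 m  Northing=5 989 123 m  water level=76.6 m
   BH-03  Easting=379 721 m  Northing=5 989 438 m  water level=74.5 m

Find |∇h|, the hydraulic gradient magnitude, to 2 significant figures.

0.0041

∂h/∂x = (76.6 − 75.6) / (379246 − 379721) = -0.002105
∂h/∂y = (74.5 − 75.6) / (5989438 − 5989123) = -0.003492
|∇h| = √(-0.002105² + -0.003492²) = 0.004077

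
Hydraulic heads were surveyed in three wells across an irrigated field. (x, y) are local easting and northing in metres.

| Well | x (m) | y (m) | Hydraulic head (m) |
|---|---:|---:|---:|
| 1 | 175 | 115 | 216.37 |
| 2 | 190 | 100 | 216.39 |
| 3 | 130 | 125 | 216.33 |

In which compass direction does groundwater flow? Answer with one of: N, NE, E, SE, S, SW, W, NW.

NW

Taking 1 as reference: 2−1 = (15, -15, +0.02); 3−1 = (-45, 10, -0.04).
Determinant of the coordinate differences = 15·10 − (-45)·(-15) = -525.
∂h/∂x = [(+0.02)·10 − (-0.04)·(-15)] / -525 = +0.0007619
∂h/∂y = [15·(-0.04) − (-45)·(+0.02)] / -525 = -0.0005714
Flow = −∇h = (-0.0007619 east, +0.0005714 north), which points northwest.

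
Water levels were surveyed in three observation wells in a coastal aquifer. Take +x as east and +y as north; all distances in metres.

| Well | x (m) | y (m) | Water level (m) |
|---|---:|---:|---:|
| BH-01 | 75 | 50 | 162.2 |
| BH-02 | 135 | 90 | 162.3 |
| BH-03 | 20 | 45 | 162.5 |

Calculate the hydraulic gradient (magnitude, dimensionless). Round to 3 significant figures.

0.0140

Taking BH-01 as reference: BH-02−BH-01 = (60, 40, +0.1); BH-03−BH-01 = (-55, -5, +0.3).
Solve a·Δx + b·Δy = Δh: det = 60·(-5) − (-55)·40 = 1900.
∂h/∂x = [(+0.1)·(-5) − (+0.3)·40] / 1900 = -0.006579
∂h/∂y = [60·(+0.3) − (-55)·(+0.1)] / 1900 = +0.01237
|∇h| = √(-0.006579² + 0.01237²) = 0.01401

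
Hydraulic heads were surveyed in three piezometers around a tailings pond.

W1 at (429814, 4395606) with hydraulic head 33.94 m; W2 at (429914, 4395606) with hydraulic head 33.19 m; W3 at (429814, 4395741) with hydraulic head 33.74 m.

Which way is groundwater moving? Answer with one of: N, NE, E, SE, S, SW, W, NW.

∂h/∂x = (33.19 − 33.94) / (429914 − 429814) = -0.007500
∂h/∂y = (33.74 − 33.94) / (4395741 − 4395606) = -0.001481
Flow = −∇h = (+0.007500 east, +0.001481 north), which points east.

E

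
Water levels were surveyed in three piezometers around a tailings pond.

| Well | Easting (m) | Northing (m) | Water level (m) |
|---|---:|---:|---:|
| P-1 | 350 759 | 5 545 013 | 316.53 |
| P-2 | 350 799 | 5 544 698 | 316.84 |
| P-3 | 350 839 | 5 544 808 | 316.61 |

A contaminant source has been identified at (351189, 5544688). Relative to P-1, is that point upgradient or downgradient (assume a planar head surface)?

downgradient

Taking P-1 as reference: P-2−P-1 = (40, -315, +0.31); P-3−P-1 = (80, -205, +0.08).
Solve a·Δx + b·Δy = Δh: det = 40·(-205) − 80·(-315) = 17000.
∂h/∂x = [(+0.31)·(-205) − (+0.08)·(-315)] / 17000 = -0.002256
∂h/∂y = [40·(+0.08) − 80·(+0.31)] / 17000 = -0.001271
Head at (351189, 5544688) = 316.53 + (-0.002256)·(430) + (-0.001271)·(-325) = 315.97 m.
That is lower than the 316.53 m at P-1, so the point is downgradient.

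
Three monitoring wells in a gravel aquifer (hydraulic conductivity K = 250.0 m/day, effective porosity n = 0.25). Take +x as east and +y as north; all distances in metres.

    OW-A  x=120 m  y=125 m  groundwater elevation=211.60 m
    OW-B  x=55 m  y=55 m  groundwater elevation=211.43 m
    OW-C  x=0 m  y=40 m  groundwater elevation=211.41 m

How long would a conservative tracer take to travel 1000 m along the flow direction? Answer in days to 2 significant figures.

Differences from OW-A: to OW-B (Δx, Δy, Δh) = (-65, -70, -0.17); to OW-C = (-120, -85, -0.19).
Determinant of the coordinate differences = (-65)·(-85) − (-120)·(-70) = -2875.
∂h/∂x = [(-0.17)·(-85) − (-0.19)·(-70)] / -2875 = -0.0004000
∂h/∂y = [(-65)·(-0.19) − (-120)·(-0.17)] / -2875 = +0.002800
|∇h| = √(-0.0004000² + 0.002800²) = 0.002828
Seepage velocity v = K·i/n = 250.0 × 0.002828 / 0.25 = 2.828 m/day.
t = 1000 / 2.828 = 353.6 days.

350 days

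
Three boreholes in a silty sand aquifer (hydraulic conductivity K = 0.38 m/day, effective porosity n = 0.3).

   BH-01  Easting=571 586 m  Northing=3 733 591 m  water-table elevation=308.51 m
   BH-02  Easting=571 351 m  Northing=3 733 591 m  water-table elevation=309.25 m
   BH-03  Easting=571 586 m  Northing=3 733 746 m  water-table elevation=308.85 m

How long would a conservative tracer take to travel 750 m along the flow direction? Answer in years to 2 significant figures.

∂h/∂x = (309.25 − 308.51) / (571351 − 571586) = -0.003149
∂h/∂y = (308.85 − 308.51) / (3733746 − 3733591) = +0.002194
|∇h| = √(-0.003149² + 0.002194²) = 0.003838
Seepage velocity v = K·i/n = 0.38 × 0.003838 / 0.3 = 0.004861 m/day.
t = 750 / 0.004861 = 1.543e+05 days = 422 years.

420 years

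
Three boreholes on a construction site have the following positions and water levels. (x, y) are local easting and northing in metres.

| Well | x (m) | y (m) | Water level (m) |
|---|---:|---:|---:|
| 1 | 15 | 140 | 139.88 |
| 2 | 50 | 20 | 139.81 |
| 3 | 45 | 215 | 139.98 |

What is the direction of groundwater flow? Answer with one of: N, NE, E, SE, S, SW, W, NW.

SW

Differences from 1: to 2 (Δx, Δy, Δh) = (35, -120, -0.07); to 3 = (30, 75, +0.10).
Determinant of the coordinate differences = 35·75 − 30·(-120) = 6225.
∂h/∂x = [(-0.07)·75 − (+0.10)·(-120)] / 6225 = +0.001084
∂h/∂y = [35·(+0.10) − 30·(-0.07)] / 6225 = +0.0008996
Flow = −∇h = (-0.001084 east, -0.0008996 north), which points southwest.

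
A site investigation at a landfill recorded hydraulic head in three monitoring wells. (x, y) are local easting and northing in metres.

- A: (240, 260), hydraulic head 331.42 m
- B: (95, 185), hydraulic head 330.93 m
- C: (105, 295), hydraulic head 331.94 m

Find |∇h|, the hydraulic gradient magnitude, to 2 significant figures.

0.0094

With h = a·x + b·y + c and A as origin, the differences give:
  (-145)·a + (-75)·b = -0.49
  (-135)·a + 35·b = +0.52
Eliminate b (×35 and ×(-75), subtract): -15200·a = 21.850 → a = ∂h/∂x = -0.001437
Back-substitute: b = ∂h/∂y = +0.009312.
|∇h| = √(-0.001437² + 0.009312²) = 0.009422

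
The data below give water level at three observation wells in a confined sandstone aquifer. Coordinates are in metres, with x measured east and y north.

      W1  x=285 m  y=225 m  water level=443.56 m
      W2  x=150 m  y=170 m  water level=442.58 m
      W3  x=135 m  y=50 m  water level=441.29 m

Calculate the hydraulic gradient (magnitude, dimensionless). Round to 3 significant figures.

Three-point gradient (reference W1): Δ to W2 = (-135, -55, -0.98), Δ to W3 = (-150, -175, -2.27).
∂h/∂x = +0.003034, ∂h/∂y = +0.01037 (det = 15375).
|∇h| = √(0.003034² + 0.01037²) = 0.0108

0.0108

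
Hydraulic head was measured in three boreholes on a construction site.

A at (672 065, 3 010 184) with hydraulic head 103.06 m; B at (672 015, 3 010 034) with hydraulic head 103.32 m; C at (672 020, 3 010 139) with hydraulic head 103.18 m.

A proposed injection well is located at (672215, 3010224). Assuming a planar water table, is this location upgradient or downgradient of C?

Differences from A: to B (Δx, Δy, Δh) = (-50, -150, +0.26); to C = (-45, -45, +0.12).
Determinant of the coordinate differences = (-50)·(-45) − (-45)·(-150) = -4500.
∂h/∂x = [(+0.26)·(-45) − (+0.12)·(-150)] / -4500 = -0.001400
∂h/∂y = [(-50)·(+0.12) − (-45)·(+0.26)] / -4500 = -0.001267
Head at (672215, 3010224) = 103.06 + (-0.001400)·(150) + (-0.001267)·(40) = 102.80 m.
That is lower than the 103.18 m at C, so the point is downgradient.

downgradient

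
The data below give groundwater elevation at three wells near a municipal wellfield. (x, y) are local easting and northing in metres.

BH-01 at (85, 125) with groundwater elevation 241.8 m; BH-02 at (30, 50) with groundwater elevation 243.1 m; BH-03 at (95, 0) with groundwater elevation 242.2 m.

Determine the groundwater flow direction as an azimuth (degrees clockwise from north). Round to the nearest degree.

Differences from BH-01: to BH-02 (Δx, Δy, Δh) = (-55, -75, +1.3); to BH-03 = (10, -125, +0.4).
Solve a·Δx + b·Δy = Δh: det = (-55)·(-125) − 10·(-75) = 7625.
∂h/∂x = [(+1.3)·(-125) − (+0.4)·(-75)] / 7625 = -0.01738
∂h/∂y = [(-55)·(+0.4) − 10·(+1.3)] / 7625 = -0.004590
Flow direction (−∇h) has components (+0.01738 E, +0.004590 N).
Azimuth = atan2(E, N) = atan2(+0.01738, +0.004590) = 75.2° ≈ 075°.

075°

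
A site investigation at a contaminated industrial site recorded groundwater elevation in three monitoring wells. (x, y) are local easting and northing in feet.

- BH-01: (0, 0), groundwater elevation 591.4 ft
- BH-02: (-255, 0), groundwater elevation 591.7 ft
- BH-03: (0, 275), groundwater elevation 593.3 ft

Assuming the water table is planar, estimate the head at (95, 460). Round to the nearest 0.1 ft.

∂h/∂x = (591.7 − 591.4) / (-255 − 0) = -0.001176
∂h/∂y = (593.3 − 591.4) / (275 − 0) = +0.006909
h(95, 460) = 591.4 + (-0.001176)·(95) + (+0.006909)·(460) = 591.4 -0.112 +3.178 = 594.466 ft.

594.5 ft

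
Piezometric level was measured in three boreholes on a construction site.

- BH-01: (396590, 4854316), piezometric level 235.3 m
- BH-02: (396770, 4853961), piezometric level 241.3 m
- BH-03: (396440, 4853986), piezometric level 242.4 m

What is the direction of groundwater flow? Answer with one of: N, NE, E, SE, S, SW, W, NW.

N

Differences from BH-01: to BH-02 (Δx, Δy, Δh) = (180, -355, +6.0); to BH-03 = (-150, -330, +7.1).
Solve a·Δx + b·Δy = Δh: det = 180·(-330) − (-150)·(-355) = -112650.
∂h/∂x = [(+6.0)·(-330) − (+7.1)·(-355)] / -112650 = -0.004798
∂h/∂y = [180·(+7.1) − (-150)·(+6.0)] / -112650 = -0.01933
Flow = −∇h = (+0.004798 east, +0.01933 north), which points north.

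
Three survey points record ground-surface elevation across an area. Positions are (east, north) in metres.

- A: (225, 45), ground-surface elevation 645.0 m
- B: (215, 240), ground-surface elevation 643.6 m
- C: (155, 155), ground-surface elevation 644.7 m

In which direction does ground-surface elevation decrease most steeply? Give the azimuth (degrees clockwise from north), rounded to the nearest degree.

With z = a·x + b·y + c and A as origin, the differences give:
  (-10)·a + 195·b = -1.4
  (-70)·a + 110·b = -0.3
Eliminate b (×110 and ×195, subtract): 12550·a = -95.50 → a = ∂z/∂x = -0.007610
Back-substitute: b = ∂z/∂y = -0.007570.
Steepest decrease is along −∇f: components (+0.007610 E, +0.007570 N).
Azimuth = atan2(+0.007610, +0.007570) = 45.2° ≈ 045°.

045°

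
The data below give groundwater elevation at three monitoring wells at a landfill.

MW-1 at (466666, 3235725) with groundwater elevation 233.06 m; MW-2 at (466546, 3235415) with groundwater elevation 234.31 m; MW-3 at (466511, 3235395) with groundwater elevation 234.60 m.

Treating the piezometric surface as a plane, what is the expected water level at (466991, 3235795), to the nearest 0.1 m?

Taking MW-1 as reference: MW-2−MW-1 = (-120, -310, +1.25); MW-3−MW-1 = (-155, -330, +1.54).
Solve a·Δx + b·Δy = Δh: det = (-120)·(-330) − (-155)·(-310) = -8450.
∂h/∂x = [(+1.25)·(-330) − (+1.54)·(-310)] / -8450 = -0.007680
∂h/∂y = [(-120)·(+1.54) − (-155)·(+1.25)] / -8450 = -0.001059
h(466991, 3235795) = 233.06 + (-0.007680)·(325) + (-0.001059)·(70) = 233.06 -2.496 -0.074 = 230.490 m.

230.5 m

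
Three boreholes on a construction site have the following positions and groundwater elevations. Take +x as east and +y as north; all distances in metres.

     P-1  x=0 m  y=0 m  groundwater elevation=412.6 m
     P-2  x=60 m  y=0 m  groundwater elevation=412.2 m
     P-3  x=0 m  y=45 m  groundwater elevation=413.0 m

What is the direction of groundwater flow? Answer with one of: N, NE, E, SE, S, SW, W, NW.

SE

∂h/∂x = (412.2 − 412.6) / (60 − 0) = -0.006667
∂h/∂y = (413.0 − 412.6) / (45 − 0) = +0.008889
Flow = −∇h = (+0.006667 east, -0.008889 north), which points southeast.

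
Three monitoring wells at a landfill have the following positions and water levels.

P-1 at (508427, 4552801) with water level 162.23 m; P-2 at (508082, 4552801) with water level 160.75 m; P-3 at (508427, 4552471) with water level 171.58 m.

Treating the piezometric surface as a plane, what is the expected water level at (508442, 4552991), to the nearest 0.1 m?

∂h/∂x = (160.75 − 162.23) / (508082 − 508427) = +0.004290
∂h/∂y = (171.58 − 162.23) / (4552471 − 4552801) = -0.02833
h(508442, 4552991) = 162.23 + (+0.004290)·(15) + (-0.02833)·(190) = 162.23 +0.064 -5.383 = 156.911 m.

156.9 m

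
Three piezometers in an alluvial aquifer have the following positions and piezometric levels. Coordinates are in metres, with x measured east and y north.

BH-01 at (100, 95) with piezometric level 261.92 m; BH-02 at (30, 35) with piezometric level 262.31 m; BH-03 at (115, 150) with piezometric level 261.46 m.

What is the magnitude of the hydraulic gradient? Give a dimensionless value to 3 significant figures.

0.00917

Differences from BH-01: to BH-02 (Δx, Δy, Δh) = (-70, -60, +0.39); to BH-03 = (15, 55, -0.46).
Determinant of the coordinate differences = (-70)·55 − 15·(-60) = -2950.
∂h/∂x = [(+0.39)·55 − (-0.46)·(-60)] / -2950 = +0.002085
∂h/∂y = [(-70)·(-0.46) − 15·(+0.39)] / -2950 = -0.008932
|∇h| = √(0.002085² + -0.008932²) = 0.009172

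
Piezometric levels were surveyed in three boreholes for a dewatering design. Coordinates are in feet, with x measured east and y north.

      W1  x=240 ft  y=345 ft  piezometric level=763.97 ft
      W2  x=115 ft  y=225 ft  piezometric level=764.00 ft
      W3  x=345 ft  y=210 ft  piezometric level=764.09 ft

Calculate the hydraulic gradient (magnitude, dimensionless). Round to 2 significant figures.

0.00071

With h = a·x + b·y + c and W1 as origin, the differences give:
  (-125)·a + (-120)·b = +0.03
  105·a + (-135)·b = +0.12
Eliminate b (×(-135) and ×(-120), subtract): 29475·a = 10.350 → a = ∂h/∂x = +0.0003511
Back-substitute: b = ∂h/∂y = -0.0006158.
|∇h| = √(0.0003511² + -0.0006158²) = 0.0007089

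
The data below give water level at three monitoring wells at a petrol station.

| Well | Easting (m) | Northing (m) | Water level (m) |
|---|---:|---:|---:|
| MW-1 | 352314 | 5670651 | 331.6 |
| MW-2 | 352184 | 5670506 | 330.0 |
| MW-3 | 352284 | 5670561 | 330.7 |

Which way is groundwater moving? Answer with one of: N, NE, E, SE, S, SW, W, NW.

Differences from MW-1: to MW-2 (Δx, Δy, Δh) = (-130, -145, -1.6); to MW-3 = (-30, -90, -0.9).
Determinant of the coordinate differences = (-130)·(-90) − (-30)·(-145) = 7350.
∂h/∂x = [(-1.6)·(-90) − (-0.9)·(-145)] / 7350 = +0.001837
∂h/∂y = [(-130)·(-0.9) − (-30)·(-1.6)] / 7350 = +0.009388
Flow = −∇h = (-0.001837 east, -0.009388 north), which points south.

S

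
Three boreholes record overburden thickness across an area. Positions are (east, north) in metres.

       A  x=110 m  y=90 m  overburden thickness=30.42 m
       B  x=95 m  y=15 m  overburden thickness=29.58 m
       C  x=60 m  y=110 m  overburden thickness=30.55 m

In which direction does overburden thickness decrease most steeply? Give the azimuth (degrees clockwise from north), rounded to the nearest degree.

With d = a·x + b·y + c and A as origin, the differences give:
  (-15)·a + (-75)·b = -0.84
  (-50)·a + 20·b = +0.13
Eliminate b (×20 and ×(-75), subtract): -4050·a = -7.050 → a = ∂d/∂x = +0.001741
Back-substitute: b = ∂d/∂y = +0.01085.
Steepest decrease is along −∇f: components (-0.001741 E, -0.01085 N).
Azimuth = atan2(-0.001741, -0.01085) = 189.1° ≈ 189°.

189°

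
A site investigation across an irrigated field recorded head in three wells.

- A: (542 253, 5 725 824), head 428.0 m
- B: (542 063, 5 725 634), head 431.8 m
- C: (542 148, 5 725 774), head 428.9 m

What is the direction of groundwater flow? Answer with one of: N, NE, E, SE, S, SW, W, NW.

Taking A as reference: B−A = (-190, -190, +3.8); C−A = (-105, -50, +0.9).
Determinant of the coordinate differences = (-190)·(-50) − (-105)·(-190) = -10450.
∂h/∂x = [(+3.8)·(-50) − (+0.9)·(-190)] / -10450 = +0.001818
∂h/∂y = [(-190)·(+0.9) − (-105)·(+3.8)] / -10450 = -0.02182
Flow = −∇h = (-0.001818 east, +0.02182 north), which points north.

N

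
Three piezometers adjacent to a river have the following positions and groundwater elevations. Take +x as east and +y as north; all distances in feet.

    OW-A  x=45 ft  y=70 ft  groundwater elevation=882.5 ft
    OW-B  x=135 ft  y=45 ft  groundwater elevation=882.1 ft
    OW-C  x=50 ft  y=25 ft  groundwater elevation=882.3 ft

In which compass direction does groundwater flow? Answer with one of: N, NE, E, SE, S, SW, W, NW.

Taking OW-A as reference: OW-B−OW-A = (90, -25, -0.4); OW-C−OW-A = (5, -45, -0.2).
Solve a·Δx + b·Δy = Δh: det = 90·(-45) − 5·(-25) = -3925.
∂h/∂x = [(-0.4)·(-45) − (-0.2)·(-25)] / -3925 = -0.003312
∂h/∂y = [90·(-0.2) − 5·(-0.4)] / -3925 = +0.004076
Flow = −∇h = (+0.003312 east, -0.004076 north), which points southeast.

SE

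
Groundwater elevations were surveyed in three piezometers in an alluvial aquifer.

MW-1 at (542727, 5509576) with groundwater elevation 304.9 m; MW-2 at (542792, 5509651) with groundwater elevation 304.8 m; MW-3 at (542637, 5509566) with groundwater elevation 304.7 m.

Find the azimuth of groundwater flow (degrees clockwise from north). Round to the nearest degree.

Differences from MW-1: to MW-2 (Δx, Δy, Δh) = (65, 75, -0.1); to MW-3 = (-90, -10, -0.2).
Solve a·Δx + b·Δy = Δh: det = 65·(-10) − (-90)·75 = 6100.
∂h/∂x = [(-0.1)·(-10) − (-0.2)·75] / 6100 = +0.002623
∂h/∂y = [65·(-0.2) − (-90)·(-0.1)] / 6100 = -0.003607
Flow direction (−∇h) has components (-0.002623 E, +0.003607 N).
Azimuth = atan2(E, N) = atan2(-0.002623, +0.003607) = 324.0° ≈ 324°.

324°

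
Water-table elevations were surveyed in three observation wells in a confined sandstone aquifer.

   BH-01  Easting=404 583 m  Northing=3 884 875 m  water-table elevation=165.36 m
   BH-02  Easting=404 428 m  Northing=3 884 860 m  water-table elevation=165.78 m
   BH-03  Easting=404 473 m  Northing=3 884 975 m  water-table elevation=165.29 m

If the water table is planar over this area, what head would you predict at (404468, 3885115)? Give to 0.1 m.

164.8 m

Differences from BH-01: to BH-02 (Δx, Δy, Δh) = (-155, -15, +0.42); to BH-03 = (-110, 100, -0.07).
Solve a·Δx + b·Δy = Δh: det = (-155)·100 − (-110)·(-15) = -17150.
∂h/∂x = [(+0.42)·100 − (-0.07)·(-15)] / -17150 = -0.002388
∂h/∂y = [(-155)·(-0.07) − (-110)·(+0.42)] / -17150 = -0.003327
h(404468, 3885115) = 165.36 + (-0.002388)·(-115) + (-0.003327)·(240) = 165.36 +0.275 -0.798 = 164.836 m.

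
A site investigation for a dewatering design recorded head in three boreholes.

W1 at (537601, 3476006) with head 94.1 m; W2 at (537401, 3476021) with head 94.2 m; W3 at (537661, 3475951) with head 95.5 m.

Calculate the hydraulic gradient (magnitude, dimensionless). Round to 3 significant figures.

0.0284

Differences from W1: to W2 (Δx, Δy, Δh) = (-200, 15, +0.1); to W3 = (60, -55, +1.4).
Determinant of the coordinate differences = (-200)·(-55) − 60·15 = 10100.
∂h/∂x = [(+0.1)·(-55) − (+1.4)·15] / 10100 = -0.002624
∂h/∂y = [(-200)·(+1.4) − 60·(+0.1)] / 10100 = -0.02832
|∇h| = √(-0.002624² + -0.02832²) = 0.02844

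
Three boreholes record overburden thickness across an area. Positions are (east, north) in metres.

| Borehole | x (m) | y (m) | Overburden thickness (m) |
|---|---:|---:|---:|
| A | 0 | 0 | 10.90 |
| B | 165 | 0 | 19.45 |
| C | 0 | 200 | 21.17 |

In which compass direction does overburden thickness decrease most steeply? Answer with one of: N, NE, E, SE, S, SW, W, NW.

∂d/∂x = (19.45 − 10.90) / (165 − 0) = +0.05182
∂d/∂y = (21.17 − 10.90) / (200 − 0) = +0.05135
Steepest decrease is along −∇f = (-0.05182 E, -0.05135 N) → southwest.

SW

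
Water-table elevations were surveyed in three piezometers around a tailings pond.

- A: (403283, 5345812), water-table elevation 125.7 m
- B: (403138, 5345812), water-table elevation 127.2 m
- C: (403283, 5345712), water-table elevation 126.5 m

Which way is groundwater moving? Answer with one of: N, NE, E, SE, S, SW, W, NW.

NE

∂h/∂x = (127.2 − 125.7) / (403138 − 403283) = -0.01034
∂h/∂y = (126.5 − 125.7) / (5345712 − 5345812) = -0.008000
Flow = −∇h = (+0.01034 east, +0.008000 north), which points northeast.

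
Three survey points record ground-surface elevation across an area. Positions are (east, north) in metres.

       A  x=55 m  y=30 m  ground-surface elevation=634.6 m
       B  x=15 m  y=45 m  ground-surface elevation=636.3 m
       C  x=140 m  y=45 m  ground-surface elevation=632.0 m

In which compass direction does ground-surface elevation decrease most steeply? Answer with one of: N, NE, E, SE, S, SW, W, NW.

Differences from A: to B (Δx, Δy, Δh) = (-40, 15, +1.7); to C = (85, 15, -2.6).
Determinant of the coordinate differences = (-40)·15 − 85·15 = -1875.
∂z/∂x = [(+1.7)·15 − (-2.6)·15] / -1875 = -0.03440
∂z/∂y = [(-40)·(-2.6) − 85·(+1.7)] / -1875 = +0.02160
Steepest decrease is along −∇f = (+0.03440 E, -0.02160 N) → southeast.

SE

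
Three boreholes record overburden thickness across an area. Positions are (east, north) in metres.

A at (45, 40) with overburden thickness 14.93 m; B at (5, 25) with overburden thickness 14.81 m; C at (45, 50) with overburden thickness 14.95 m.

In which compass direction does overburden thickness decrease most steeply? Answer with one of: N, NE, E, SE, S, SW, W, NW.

Differences from A: to B (Δx, Δy, Δh) = (-40, -15, -0.12); to C = (0, 10, +0.02).
Solve a·Δx + b·Δy = Δd: det = (-40)·10 − 0·(-15) = -400.
∂d/∂x = [(-0.12)·10 − (+0.02)·(-15)] / -400 = +0.002250
∂d/∂y = [(-40)·(+0.02) − 0·(-0.12)] / -400 = +0.002000
Steepest decrease is along −∇f = (-0.002250 E, -0.002000 N) → southwest.

SW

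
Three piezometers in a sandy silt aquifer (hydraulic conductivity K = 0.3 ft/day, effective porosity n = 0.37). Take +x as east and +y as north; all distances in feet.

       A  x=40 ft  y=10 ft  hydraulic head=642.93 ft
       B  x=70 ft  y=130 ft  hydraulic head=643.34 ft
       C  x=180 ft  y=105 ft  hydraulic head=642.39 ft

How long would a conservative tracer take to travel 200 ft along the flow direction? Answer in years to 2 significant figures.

74 years

With h = a·x + b·y + c and A as origin, the differences give:
  30·a + 120·b = +0.41
  140·a + 95·b = -0.54
Eliminate b (×95 and ×120, subtract): -13950·a = 103.750 → a = ∂h/∂x = -0.007437
Back-substitute: b = ∂h/∂y = +0.005276.
|∇h| = √(-0.007437² + 0.005276²) = 0.009118
Seepage velocity v = K·i/n = 0.3 × 0.009118 / 0.37 = 0.007393 ft/day.
t = 200 / 0.007393 = 2.705e+04 days = 74.1 years.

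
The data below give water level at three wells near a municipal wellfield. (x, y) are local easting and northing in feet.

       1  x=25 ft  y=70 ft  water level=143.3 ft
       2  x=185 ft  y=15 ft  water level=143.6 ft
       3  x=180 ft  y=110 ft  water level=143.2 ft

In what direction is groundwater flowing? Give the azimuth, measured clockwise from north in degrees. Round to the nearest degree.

354°

With h = a·x + b·y + c and 1 as origin, the differences give:
  160·a + (-55)·b = +0.3
  155·a + 40·b = -0.1
Eliminate b (×40 and ×(-55), subtract): 14925·a = 6.50 → a = ∂h/∂x = +0.0004355
Back-substitute: b = ∂h/∂y = -0.004188.
Flow direction (−∇h) has components (-0.0004355 E, +0.004188 N).
Azimuth = atan2(E, N) = atan2(-0.0004355, +0.004188) = 354.1° ≈ 354°.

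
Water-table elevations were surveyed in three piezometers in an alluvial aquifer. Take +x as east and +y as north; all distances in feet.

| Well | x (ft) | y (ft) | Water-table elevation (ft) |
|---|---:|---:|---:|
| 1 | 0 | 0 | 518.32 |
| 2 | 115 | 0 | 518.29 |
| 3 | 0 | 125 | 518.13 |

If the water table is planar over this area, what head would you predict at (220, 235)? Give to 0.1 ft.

∂h/∂x = (518.29 − 518.32) / (115 − 0) = -0.0002609
∂h/∂y = (518.13 − 518.32) / (125 − 0) = -0.001520
h(220, 235) = 518.32 + (-0.0002609)·(220) + (-0.001520)·(235) = 518.32 -0.057 -0.357 = 517.905 ft.

517.9 ft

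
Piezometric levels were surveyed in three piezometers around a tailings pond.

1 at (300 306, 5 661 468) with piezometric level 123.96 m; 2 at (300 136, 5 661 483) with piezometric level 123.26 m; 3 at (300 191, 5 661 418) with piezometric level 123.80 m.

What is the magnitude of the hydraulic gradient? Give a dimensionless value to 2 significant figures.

0.0064

Differences from 1: to 2 (Δx, Δy, Δh) = (-170, 15, -0.70); to 3 = (-115, -50, -0.16).
Determinant of the coordinate differences = (-170)·(-50) − (-115)·15 = 10225.
∂h/∂x = [(-0.70)·(-50) − (-0.16)·15] / 10225 = +0.003658
∂h/∂y = [(-170)·(-0.16) − (-115)·(-0.70)] / 10225 = -0.005213
|∇h| = √(0.003658² + -0.005213²) = 0.006368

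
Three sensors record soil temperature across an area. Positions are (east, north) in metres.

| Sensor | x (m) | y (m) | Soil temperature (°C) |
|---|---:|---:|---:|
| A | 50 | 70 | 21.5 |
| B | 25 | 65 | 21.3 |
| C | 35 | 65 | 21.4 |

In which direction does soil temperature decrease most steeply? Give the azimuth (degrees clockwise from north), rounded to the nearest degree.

Taking A as reference: B−A = (-25, -5, -0.2); C−A = (-15, -5, -0.1).
Solve a·Δx + b·Δy = ΔT: det = (-25)·(-5) − (-15)·(-5) = 50.
∂T/∂x = [(-0.2)·(-5) − (-0.1)·(-5)] / 50 = +0.010000
∂T/∂y = [(-25)·(-0.1) − (-15)·(-0.2)] / 50 = -0.010000
Steepest decrease is along −∇f: components (-0.010000 E, +0.010000 N).
Azimuth = atan2(-0.010000, +0.010000) = 315.0° ≈ 315°.

315°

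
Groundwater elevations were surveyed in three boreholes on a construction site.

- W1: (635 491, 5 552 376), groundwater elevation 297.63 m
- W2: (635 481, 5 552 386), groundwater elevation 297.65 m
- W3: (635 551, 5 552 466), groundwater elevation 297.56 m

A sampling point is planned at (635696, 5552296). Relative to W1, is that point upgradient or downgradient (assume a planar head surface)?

Taking W1 as reference: W2−W1 = (-10, 10, +0.02); W3−W1 = (60, 90, -0.07).
Determinant of the coordinate differences = (-10)·90 − 60·10 = -1500.
∂h/∂x = [(+0.02)·90 − (-0.07)·10] / -1500 = -0.001667
∂h/∂y = [(-10)·(-0.07) − 60·(+0.02)] / -1500 = +0.0003333
Head at (635696, 5552296) = 297.63 + (-0.001667)·(205) + (+0.0003333)·(-80) = 297.26 m.
That is lower than the 297.63 m at W1, so the point is downgradient.

downgradient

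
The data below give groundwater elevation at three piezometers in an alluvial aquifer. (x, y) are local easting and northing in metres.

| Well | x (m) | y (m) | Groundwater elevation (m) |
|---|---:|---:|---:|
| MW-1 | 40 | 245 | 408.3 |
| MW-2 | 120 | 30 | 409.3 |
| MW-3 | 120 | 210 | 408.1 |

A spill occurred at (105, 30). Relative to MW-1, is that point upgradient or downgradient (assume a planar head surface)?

upgradient

With h = a·x + b·y + c and MW-1 as origin, the differences give:
  80·a + (-215)·b = +1.0
  80·a + (-35)·b = -0.2
Eliminate b (×(-35) and ×(-215), subtract): 14400·a = -78.00 → a = ∂h/∂x = -0.005417
Back-substitute: b = ∂h/∂y = -0.006667.
Head at (105, 30) = 408.3 + (-0.005417)·(65) + (-0.006667)·(-215) = 409.38 m.
That is higher than the 408.3 m at MW-1, so the point is upgradient.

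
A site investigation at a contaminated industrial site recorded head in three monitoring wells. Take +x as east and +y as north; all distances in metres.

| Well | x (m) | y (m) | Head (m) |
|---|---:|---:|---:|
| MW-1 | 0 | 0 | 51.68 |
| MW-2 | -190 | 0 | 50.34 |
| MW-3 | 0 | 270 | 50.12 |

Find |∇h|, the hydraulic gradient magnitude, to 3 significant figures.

∂h/∂x = (50.34 − 51.68) / (-190 − 0) = +0.007053
∂h/∂y = (50.12 − 51.68) / (270 − 0) = -0.005778
|∇h| = √(0.007053² + -0.005778²) = 0.009118

0.00912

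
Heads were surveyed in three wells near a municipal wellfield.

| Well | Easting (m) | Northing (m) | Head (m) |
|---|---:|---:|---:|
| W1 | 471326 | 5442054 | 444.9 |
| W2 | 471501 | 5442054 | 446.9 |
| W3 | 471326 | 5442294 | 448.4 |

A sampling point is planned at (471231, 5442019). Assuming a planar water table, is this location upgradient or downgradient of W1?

∂h/∂x = (446.9 − 444.9) / (471501 − 471326) = +0.01143
∂h/∂y = (448.4 − 444.9) / (5442294 − 5442054) = +0.01458
Head at (471231, 5442019) = 444.9 + (+0.01143)·(-95) + (+0.01458)·(-35) = 443.30 m.
That is lower than the 444.9 m at W1, so the point is downgradient.

downgradient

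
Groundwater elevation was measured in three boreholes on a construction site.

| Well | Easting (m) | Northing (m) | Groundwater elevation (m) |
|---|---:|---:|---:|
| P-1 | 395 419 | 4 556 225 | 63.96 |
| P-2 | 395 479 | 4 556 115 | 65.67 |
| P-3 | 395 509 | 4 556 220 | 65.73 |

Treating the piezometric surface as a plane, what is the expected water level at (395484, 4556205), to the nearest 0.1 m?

Three-point gradient (reference P-1): Δ to P-2 = (60, -110, +1.71), Δ to P-3 = (90, -5, +1.77).
∂h/∂x = +0.01939, ∂h/∂y = -0.004969 (det = 9600).
h(395484, 4556205) = 63.96 + (+0.01939)·(65) + (-0.004969)·(-20) = 63.96 +1.260 +0.099 = 65.320 m.

65.3 m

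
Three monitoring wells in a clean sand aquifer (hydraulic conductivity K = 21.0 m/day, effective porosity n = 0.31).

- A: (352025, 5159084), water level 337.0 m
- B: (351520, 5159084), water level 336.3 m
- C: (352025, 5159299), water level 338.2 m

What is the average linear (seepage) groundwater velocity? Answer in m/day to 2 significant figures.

∂h/∂x = (336.3 − 337.0) / (351520 − 352025) = +0.001386
∂h/∂y = (338.2 − 337.0) / (5159299 − 5159084) = +0.005581
|∇h| = √(0.001386² + 0.005581²) = 0.005751
Seepage velocity v = K·i/n = 21.0 × 0.005751 / 0.31 = 0.3896 m/day.

0.39 m/day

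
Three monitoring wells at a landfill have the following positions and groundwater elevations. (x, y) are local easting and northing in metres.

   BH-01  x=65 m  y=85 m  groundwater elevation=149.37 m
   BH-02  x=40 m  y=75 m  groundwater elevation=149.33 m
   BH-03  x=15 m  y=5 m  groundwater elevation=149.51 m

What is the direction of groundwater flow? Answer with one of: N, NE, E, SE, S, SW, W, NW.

Three-point gradient (reference BH-01): Δ to BH-02 = (-25, -10, -0.04), Δ to BH-03 = (-50, -80, +0.14).
∂h/∂x = +0.003067, ∂h/∂y = -0.003667 (det = 1500).
Flow = −∇h = (-0.003067 east, +0.003667 north), which points northwest.

NW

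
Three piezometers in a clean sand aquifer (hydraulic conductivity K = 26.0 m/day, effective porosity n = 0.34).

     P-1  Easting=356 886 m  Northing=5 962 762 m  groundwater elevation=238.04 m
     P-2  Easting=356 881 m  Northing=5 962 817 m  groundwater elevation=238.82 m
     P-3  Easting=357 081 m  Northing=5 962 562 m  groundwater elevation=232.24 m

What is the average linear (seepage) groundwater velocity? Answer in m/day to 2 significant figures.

1.6 m/day

With h = a·x + b·y + c and P-1 as origin, the differences give:
  (-5)·a + 55·b = +0.78
  195·a + (-200)·b = -5.80
Eliminate b (×(-200) and ×55, subtract): -9725·a = 163.000 → a = ∂h/∂x = -0.01676
Back-substitute: b = ∂h/∂y = +0.01266.
|∇h| = √(-0.01676² + 0.01266²) = 0.021
Seepage velocity v = K·i/n = 26.0 × 0.021 / 0.34 = 1.606 m/day.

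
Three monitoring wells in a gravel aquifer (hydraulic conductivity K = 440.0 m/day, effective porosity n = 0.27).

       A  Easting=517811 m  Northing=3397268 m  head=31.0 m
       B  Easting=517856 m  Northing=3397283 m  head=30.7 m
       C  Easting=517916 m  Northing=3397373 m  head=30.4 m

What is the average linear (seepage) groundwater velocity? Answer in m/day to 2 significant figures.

12 m/day

With h = a·x + b·y + c and A as origin, the differences give:
  45·a + 15·b = -0.3
  105·a + 105·b = -0.6
Eliminate b (×105 and ×15, subtract): 3150·a = -22.50 → a = ∂h/∂x = -0.007143
Back-substitute: b = ∂h/∂y = +0.001429.
|∇h| = √(-0.007143² + 0.001429²) = 0.007285
Seepage velocity v = K·i/n = 440.0 × 0.007285 / 0.27 = 11.87 m/day.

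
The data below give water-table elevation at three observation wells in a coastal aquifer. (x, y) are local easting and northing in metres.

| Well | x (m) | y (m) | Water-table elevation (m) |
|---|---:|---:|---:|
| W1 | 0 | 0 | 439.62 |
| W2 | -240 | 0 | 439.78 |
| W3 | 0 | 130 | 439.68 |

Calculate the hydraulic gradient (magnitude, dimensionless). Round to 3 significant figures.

0.000811

∂h/∂x = (439.78 − 439.62) / (-240 − 0) = -0.0006667
∂h/∂y = (439.68 − 439.62) / (130 − 0) = +0.0004615
|∇h| = √(-0.0006667² + 0.0004615²) = 0.0008108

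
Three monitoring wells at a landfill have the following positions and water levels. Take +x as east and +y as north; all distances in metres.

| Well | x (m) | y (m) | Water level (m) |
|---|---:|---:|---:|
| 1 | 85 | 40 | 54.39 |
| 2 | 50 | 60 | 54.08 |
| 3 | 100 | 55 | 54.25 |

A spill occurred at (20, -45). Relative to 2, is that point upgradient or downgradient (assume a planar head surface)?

With h = a·x + b·y + c and 1 as origin, the differences give:
  (-35)·a + 20·b = -0.31
  15·a + 15·b = -0.14
Eliminate b (×15 and ×20, subtract): -825·a = -1.850 → a = ∂h/∂x = +0.002242
Back-substitute: b = ∂h/∂y = -0.01158.
Head at (20, -45) = 54.39 + (+0.002242)·(-65) + (-0.01158)·(-85) = 55.23 m.
That is higher than the 54.08 m at 2, so the point is upgradient.

upgradient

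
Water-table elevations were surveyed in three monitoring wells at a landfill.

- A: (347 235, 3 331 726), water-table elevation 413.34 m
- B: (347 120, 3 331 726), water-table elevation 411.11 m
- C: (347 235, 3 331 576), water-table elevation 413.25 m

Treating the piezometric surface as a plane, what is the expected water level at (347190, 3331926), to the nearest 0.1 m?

412.6 m

∂h/∂x = (411.11 − 413.34) / (347120 − 347235) = +0.01939
∂h/∂y = (413.25 − 413.34) / (3331576 − 3331726) = +0.0006000
h(347190, 3331926) = 413.34 + (+0.01939)·(-45) + (+0.0006000)·(200) = 413.34 -0.873 +0.120 = 412.587 m.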